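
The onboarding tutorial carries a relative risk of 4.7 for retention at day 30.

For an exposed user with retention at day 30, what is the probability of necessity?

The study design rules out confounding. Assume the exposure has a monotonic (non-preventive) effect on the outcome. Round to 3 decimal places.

Under exogeneity and monotonicity, PN = (RR − 1) / RR = 1 − 1/RR.
PN = (4.7 − 1) / 4.7 = 3.7 / 4.7 ≈ 0.7872

PN ≈ 0.787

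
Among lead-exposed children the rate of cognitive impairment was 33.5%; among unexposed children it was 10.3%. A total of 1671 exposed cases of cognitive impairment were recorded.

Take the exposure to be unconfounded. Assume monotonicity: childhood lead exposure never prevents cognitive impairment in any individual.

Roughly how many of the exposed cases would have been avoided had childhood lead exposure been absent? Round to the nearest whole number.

about 1157 cases

p₁ = 0.335, p₀ = 0.103.
PN = (p₁ − p₀)/p₁ = (0.335 − 0.103) / 0.335 ≈ 0.69254.
Attributable cases ≈ PN × (exposed cases) = 0.69254 × 1671 ≈ 1157.23.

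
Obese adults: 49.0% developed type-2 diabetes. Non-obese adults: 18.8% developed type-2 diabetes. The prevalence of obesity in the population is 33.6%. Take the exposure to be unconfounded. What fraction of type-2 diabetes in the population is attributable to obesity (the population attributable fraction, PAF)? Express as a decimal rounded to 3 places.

PAF ≈ 0.351

p₁ = 0.49, p₀ = 0.188.
Overall risk P(Y=1) = π·p₁ + (1−π)·p₀ = 0.336×0.49 + 0.664×0.188 = 0.28947.
Under exogeneity, PAF = [P(Y=1) − p₀] / P(Y=1).
PAF = (0.28947 − 0.188) / 0.28947 ≈ 0.3505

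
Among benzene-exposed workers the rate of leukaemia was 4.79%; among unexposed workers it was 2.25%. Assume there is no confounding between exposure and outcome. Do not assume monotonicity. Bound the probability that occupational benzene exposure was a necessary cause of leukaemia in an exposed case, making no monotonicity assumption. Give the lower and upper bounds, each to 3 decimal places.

p₁ = 0.0479, p₀ = 0.0225.
Under exogeneity alone the bounds on PN are max{0,(p₁−p₀)/p₁} ≤ PN ≤ min{1,(1−p₀)/p₁}.
  lower = (p₁ − p₀)/p₁ = 0.0254 / 0.0479 ≈ 0.5303
  upper = min{1, (1 − p₀)/p₁} = 0.9775 / 0.0479 ≈ 20.4071 → capped at 1

0.530 ≤ PN ≤ 1.000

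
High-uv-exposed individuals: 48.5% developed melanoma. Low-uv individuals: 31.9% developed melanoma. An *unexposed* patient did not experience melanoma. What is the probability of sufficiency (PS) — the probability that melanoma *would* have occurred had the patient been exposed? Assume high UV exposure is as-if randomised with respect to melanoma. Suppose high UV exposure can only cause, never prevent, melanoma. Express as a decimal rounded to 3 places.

PS ≈ 0.244

p₁ = 0.485, p₀ = 0.319.
Under exogeneity and monotonicity, PS = (p₁ − p₀) / (1 − p₀).
PS = (0.485 − 0.319) / (1 − 0.319) = 0.166 / 0.681 ≈ 0.2438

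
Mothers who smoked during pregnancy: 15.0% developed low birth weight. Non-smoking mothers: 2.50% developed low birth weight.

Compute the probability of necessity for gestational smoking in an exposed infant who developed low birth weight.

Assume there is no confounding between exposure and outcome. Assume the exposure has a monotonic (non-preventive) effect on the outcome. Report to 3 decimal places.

p₁ = 0.15, p₀ = 0.025.
Under exogeneity and monotonicity, PN = (p₁ − p₀) / p₁.
PN = (0.15 − 0.025) / 0.15 = 0.125 / 0.15 ≈ 0.8333

PN ≈ 0.833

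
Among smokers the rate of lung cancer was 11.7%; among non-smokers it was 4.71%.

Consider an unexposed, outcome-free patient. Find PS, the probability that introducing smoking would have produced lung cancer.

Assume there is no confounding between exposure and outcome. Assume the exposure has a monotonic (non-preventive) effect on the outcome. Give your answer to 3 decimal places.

PS ≈ 0.073

p₁ = 0.117, p₀ = 0.0471.
Under exogeneity and monotonicity, PS = (p₁ − p₀) / (1 − p₀).
PS = (0.117 − 0.0471) / (1 − 0.0471) = 0.0699 / 0.9529 ≈ 0.0734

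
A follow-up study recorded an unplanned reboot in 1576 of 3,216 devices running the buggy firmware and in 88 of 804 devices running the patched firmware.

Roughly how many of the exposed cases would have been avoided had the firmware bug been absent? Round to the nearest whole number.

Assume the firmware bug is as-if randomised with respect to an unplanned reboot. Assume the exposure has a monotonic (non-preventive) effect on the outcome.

p₁ = P(outcome | exposed) = 1576/3216 = 0.49005
p₀ = P(outcome | unexposed) = 88/804 = 0.10945
PN = (p₁ − p₀)/p₁ = (0.49005 − 0.10945) / 0.49005 ≈ 0.77665.
Attributable cases ≈ PN × (exposed cases) = 0.77665 × 1576 ≈ 1224.00.

about 1224 cases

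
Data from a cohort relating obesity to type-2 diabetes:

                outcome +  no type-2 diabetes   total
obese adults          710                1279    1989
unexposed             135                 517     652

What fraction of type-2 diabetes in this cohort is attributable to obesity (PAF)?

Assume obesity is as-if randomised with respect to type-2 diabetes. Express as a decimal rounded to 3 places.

PAF ≈ 0.353

p₁ = P(outcome | exposed) = 710/1989 = 0.35696
p₀ = P(outcome | unexposed) = 135/652 = 0.20706
Exposure prevalence π = 1989/2641 = 0.75312; overall risk P(Y=1) = 0.31995.
Under exogeneity, PAF = [P(Y=1) − p₀]/P(Y=1).
PAF = (0.31995 − 0.20706) / 0.31995 ≈ 0.3529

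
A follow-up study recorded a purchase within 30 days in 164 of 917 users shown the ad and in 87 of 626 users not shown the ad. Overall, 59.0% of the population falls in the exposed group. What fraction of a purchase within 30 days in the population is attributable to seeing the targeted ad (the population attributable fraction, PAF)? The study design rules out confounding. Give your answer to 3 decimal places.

PAF ≈ 0.145

p₁ = P(outcome | exposed) = 164/917 = 0.17884
p₀ = P(outcome | unexposed) = 87/626 = 0.13898
Overall risk P(Y=1) = π·p₁ + (1−π)·p₀ = 0.59×0.17884 + 0.41×0.13898 = 0.1625.
Under exogeneity, PAF = [P(Y=1) − p₀] / P(Y=1).
PAF = (0.1625 − 0.13898) / 0.1625 ≈ 0.1447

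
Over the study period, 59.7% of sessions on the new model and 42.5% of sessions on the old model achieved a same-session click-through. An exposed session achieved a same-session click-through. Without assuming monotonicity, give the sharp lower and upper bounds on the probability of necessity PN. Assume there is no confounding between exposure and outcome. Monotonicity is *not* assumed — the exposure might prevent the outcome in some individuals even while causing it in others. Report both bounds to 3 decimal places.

p₁ = 0.597, p₀ = 0.425.
Under exogeneity alone the bounds on PN are max{0,(p₁−p₀)/p₁} ≤ PN ≤ min{1,(1−p₀)/p₁}.
  lower = (p₁ − p₀)/p₁ = 0.172 / 0.597 ≈ 0.2881
  upper = min{1, (1 − p₀)/p₁} = 0.575 / 0.597 ≈ 0.9631

0.288 ≤ PN ≤ 0.963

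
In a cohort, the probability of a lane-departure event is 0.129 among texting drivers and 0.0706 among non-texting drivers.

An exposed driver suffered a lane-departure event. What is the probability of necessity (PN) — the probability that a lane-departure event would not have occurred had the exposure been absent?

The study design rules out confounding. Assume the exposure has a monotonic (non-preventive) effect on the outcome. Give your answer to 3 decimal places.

PN ≈ 0.453

Let p₁ = 0.129, p₀ = 0.0706.
Under exogeneity and monotonicity, PN = (p₁ − p₀) / p₁.
PN = (0.129 − 0.0706) / 0.129 = 0.0584 / 0.129 ≈ 0.4527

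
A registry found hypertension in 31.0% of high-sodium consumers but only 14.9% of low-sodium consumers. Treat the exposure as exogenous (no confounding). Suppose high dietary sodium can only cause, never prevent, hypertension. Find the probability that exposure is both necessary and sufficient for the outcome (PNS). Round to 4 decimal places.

PNS ≈ 0.1610

p₁ = 0.31, p₀ = 0.149.
Under exogeneity and monotonicity, PNS = p₁ − p₀.
PNS = 0.31 − 0.149 = 0.161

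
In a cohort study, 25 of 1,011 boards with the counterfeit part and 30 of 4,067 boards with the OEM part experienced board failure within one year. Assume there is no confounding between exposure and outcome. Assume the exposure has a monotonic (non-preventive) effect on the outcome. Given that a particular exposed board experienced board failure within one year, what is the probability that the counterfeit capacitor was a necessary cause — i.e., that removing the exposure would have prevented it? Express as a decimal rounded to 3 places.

PN ≈ 0.702

p₁ = P(outcome | exposed) = 25/1011 = 0.024728
p₀ = P(outcome | unexposed) = 30/4067 = 0.0073764
Under exogeneity and monotonicity, PN = (p₁ − p₀) / p₁.
PN = (0.024728 − 0.0073764) / 0.024728 = 0.017352 / 0.024728 ≈ 0.7017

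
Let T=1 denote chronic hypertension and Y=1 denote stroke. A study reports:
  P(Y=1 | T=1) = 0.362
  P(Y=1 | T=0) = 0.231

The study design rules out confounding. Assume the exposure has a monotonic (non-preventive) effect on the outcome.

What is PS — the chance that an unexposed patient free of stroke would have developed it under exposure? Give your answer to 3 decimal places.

Let p₁ = 0.362, p₀ = 0.231.
Under exogeneity and monotonicity, PS = (p₁ − p₀) / (1 − p₀).
PS = (0.362 − 0.231) / (1 − 0.231) = 0.131 / 0.769 ≈ 0.1704

PS ≈ 0.170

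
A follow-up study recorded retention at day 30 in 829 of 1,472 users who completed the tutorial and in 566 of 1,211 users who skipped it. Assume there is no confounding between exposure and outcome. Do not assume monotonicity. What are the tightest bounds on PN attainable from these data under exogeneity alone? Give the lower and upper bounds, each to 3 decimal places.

0.170 ≤ PN ≤ 0.946

p₁ = P(outcome | exposed) = 829/1472 = 0.56318
p₀ = P(outcome | unexposed) = 566/1211 = 0.46738
Under exogeneity alone the bounds on PN are max{0,(p₁−p₀)/p₁} ≤ PN ≤ min{1,(1−p₀)/p₁}.
  lower = (p₁ − p₀)/p₁ = 0.095797 / 0.56318 ≈ 0.1701
  upper = min{1, (1 − p₀)/p₁} = 0.53262 / 0.56318 ≈ 0.9457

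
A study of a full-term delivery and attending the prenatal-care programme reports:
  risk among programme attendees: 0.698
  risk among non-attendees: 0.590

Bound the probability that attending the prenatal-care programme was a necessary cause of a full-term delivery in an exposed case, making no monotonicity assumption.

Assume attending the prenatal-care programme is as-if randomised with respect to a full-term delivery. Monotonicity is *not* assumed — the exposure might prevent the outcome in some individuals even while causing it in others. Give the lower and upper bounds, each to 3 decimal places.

0.155 ≤ PN ≤ 0.587

Let p₁ = 0.698, p₀ = 0.59.
Under exogeneity alone the bounds on PN are max{0,(p₁−p₀)/p₁} ≤ PN ≤ min{1,(1−p₀)/p₁}.
  lower = (p₁ − p₀)/p₁ = 0.108 / 0.698 ≈ 0.1547
  upper = min{1, (1 − p₀)/p₁} = 0.41 / 0.698 ≈ 0.5874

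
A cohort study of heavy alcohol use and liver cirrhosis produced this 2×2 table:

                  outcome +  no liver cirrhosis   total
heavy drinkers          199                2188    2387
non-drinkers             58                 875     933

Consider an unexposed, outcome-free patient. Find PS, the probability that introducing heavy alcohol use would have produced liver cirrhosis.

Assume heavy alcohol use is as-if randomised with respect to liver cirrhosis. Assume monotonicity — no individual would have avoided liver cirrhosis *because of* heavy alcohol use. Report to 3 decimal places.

p₁ = P(outcome | exposed) = 199/2387 = 0.083368
p₀ = P(outcome | unexposed) = 58/933 = 0.062165
Under exogeneity and monotonicity, PS = (p₁ − p₀)/(1 − p₀).
PS = (0.083368 − 0.062165) / 0.93783 ≈ 0.0226

PS ≈ 0.023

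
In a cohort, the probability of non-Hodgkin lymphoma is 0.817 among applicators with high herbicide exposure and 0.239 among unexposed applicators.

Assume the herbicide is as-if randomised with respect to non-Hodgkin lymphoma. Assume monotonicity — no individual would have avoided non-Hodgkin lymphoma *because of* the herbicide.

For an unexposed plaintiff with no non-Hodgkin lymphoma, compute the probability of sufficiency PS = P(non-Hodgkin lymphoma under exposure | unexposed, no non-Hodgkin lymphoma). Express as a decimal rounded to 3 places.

PS ≈ 0.760

Let p₁ = 0.817, p₀ = 0.239.
Under exogeneity and monotonicity, PS = (p₁ − p₀) / (1 − p₀).
PS = (0.817 − 0.239) / (1 − 0.239) = 0.578 / 0.761 ≈ 0.7595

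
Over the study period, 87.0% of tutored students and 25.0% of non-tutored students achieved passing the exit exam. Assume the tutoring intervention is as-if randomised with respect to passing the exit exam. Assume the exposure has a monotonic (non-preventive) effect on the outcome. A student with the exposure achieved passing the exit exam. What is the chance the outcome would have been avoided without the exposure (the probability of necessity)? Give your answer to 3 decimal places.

PN ≈ 0.713

p₁ = 0.87, p₀ = 0.25.
Under exogeneity and monotonicity, PN = (p₁ − p₀) / p₁.
PN = (0.87 − 0.25) / 0.87 = 0.62 / 0.87 ≈ 0.7126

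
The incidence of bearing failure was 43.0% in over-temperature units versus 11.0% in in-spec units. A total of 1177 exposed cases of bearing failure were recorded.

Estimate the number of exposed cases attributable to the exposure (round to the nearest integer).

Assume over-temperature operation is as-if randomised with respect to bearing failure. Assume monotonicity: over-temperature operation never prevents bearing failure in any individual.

p₁ = 0.43, p₀ = 0.11.
PN = (p₁ − p₀)/p₁ = (0.43 − 0.11) / 0.43 ≈ 0.74419.
Attributable cases ≈ PN × (exposed cases) = 0.74419 × 1177 ≈ 875.91.

about 876 cases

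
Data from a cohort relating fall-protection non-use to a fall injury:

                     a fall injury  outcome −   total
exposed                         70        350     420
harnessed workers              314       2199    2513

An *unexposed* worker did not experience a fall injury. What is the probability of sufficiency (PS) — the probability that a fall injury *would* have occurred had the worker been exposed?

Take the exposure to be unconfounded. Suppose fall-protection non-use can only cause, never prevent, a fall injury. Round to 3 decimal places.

PS ≈ 0.048

p₁ = P(outcome | exposed) = 70/420 = 0.16667
p₀ = P(outcome | unexposed) = 314/2513 = 0.12495
Under exogeneity and monotonicity, PS = (p₁ − p₀) / (1 − p₀).
PS = (0.16667 − 0.12495) / (1 − 0.12495) = 0.041716 / 0.87505 ≈ 0.0477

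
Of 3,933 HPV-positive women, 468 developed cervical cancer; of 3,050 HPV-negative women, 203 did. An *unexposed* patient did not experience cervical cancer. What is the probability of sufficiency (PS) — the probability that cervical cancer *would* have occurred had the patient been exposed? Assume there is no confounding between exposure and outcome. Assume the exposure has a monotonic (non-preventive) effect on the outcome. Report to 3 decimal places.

PS ≈ 0.056

p₁ = P(outcome | exposed) = 468/3933 = 0.11899
p₀ = P(outcome | unexposed) = 203/3050 = 0.066557
Under exogeneity and monotonicity, PS = (p₁ − p₀) / (1 − p₀).
PS = (0.11899 − 0.066557) / (1 − 0.066557) = 0.052436 / 0.93344 ≈ 0.0562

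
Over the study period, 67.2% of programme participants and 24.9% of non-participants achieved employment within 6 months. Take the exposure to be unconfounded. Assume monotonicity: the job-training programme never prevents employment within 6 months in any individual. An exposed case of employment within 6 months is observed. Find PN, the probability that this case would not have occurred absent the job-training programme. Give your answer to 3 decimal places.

PN ≈ 0.629

p₁ = 0.672, p₀ = 0.249.
Under exogeneity and monotonicity, PN = (p₁ − p₀) / p₁.
PN = (0.672 − 0.249) / 0.672 = 0.423 / 0.672 ≈ 0.6295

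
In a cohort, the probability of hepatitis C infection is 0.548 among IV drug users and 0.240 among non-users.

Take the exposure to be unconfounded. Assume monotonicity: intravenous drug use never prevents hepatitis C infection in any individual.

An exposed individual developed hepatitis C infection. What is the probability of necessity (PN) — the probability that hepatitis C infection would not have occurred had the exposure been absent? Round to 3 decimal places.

Let p₁ = 0.548, p₀ = 0.24.
Under exogeneity and monotonicity, PN = (p₁ − p₀) / p₁.
PN = (0.548 − 0.24) / 0.548 = 0.308 / 0.548 ≈ 0.5620

PN ≈ 0.562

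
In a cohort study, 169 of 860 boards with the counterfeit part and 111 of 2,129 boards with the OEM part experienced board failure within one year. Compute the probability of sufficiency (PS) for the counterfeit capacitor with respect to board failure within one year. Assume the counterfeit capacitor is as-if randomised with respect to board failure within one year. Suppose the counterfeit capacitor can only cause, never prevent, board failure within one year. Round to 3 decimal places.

PS ≈ 0.152

p₁ = P(outcome | exposed) = 169/860 = 0.19651
p₀ = P(outcome | unexposed) = 111/2129 = 0.052137
Under exogeneity and monotonicity, PS = (p₁ − p₀) / (1 − p₀).
PS = (0.19651 − 0.052137) / (1 − 0.052137) = 0.14437 / 0.94786 ≈ 0.1523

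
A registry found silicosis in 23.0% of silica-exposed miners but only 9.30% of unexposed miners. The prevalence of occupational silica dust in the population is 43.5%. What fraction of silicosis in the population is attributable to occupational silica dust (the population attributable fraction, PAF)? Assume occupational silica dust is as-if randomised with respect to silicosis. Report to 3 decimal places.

PAF ≈ 0.391

p₁ = 0.23, p₀ = 0.093.
Overall risk P(Y=1) = π·p₁ + (1−π)·p₀ = 0.435×0.23 + 0.565×0.093 = 0.1526.
Under exogeneity, PAF = [P(Y=1) − p₀] / P(Y=1).
PAF = (0.1526 − 0.093) / 0.1526 ≈ 0.3905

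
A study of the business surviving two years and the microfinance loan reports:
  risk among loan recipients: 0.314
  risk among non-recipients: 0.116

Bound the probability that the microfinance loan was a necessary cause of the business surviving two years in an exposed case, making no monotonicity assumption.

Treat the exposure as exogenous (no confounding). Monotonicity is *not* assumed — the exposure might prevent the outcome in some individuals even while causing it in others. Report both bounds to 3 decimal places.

Let p₁ = 0.314, p₀ = 0.116.
Under exogeneity alone the bounds on PN are max{0,(p₁−p₀)/p₁} ≤ PN ≤ min{1,(1−p₀)/p₁}.
  lower = (p₁ − p₀)/p₁ = 0.198 / 0.314 ≈ 0.6306
  upper = min{1, (1 − p₀)/p₁} = 0.884 / 0.314 ≈ 2.8153 → capped at 1

0.631 ≤ PN ≤ 1.000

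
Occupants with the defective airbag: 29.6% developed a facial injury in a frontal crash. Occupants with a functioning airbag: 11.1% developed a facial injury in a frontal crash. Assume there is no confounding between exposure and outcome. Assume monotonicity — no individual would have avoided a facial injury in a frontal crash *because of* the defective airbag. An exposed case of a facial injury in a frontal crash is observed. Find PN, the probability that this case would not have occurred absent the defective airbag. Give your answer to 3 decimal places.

p₁ = 0.296, p₀ = 0.111.
Under exogeneity and monotonicity, PN = (p₁ − p₀) / p₁.
PN = (0.296 − 0.111) / 0.296 = 0.185 / 0.296 ≈ 0.6250

PN ≈ 0.625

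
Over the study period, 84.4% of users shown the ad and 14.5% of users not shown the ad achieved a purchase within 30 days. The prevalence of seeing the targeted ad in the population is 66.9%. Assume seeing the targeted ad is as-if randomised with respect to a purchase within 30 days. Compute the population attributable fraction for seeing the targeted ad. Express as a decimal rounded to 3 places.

p₁ = 0.844, p₀ = 0.145.
Overall risk P(Y=1) = π·p₁ + (1−π)·p₀ = 0.669×0.844 + 0.331×0.145 = 0.61263.
Under exogeneity, PAF = [P(Y=1) − p₀] / P(Y=1).
PAF = (0.61263 − 0.145) / 0.61263 ≈ 0.7633

PAF ≈ 0.763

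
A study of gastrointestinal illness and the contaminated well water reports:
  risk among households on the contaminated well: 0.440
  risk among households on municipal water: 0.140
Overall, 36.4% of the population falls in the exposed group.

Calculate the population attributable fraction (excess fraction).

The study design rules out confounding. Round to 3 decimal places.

Let p₁ = 0.44, p₀ = 0.14.
Overall risk P(Y=1) = π·p₁ + (1−π)·p₀ = 0.364×0.44 + 0.636×0.14 = 0.2492.
Under exogeneity, PAF = [P(Y=1) − p₀] / P(Y=1).
PAF = (0.2492 − 0.14) / 0.2492 ≈ 0.4382

PAF ≈ 0.438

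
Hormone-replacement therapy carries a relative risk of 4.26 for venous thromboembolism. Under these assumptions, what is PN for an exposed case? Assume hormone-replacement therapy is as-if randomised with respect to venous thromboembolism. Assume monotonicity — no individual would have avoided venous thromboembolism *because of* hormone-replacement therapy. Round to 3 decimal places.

PN ≈ 0.765

Under exogeneity and monotonicity, PN = (RR − 1) / RR = 1 − 1/RR.
PN = (4.26 − 1) / 4.26 = 3.26 / 4.26 ≈ 0.7653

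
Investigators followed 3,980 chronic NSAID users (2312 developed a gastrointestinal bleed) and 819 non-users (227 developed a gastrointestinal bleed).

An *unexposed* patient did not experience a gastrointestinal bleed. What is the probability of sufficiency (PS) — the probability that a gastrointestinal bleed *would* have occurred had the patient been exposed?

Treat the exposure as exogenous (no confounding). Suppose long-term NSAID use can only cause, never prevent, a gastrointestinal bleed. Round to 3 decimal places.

PS ≈ 0.420

p₁ = P(outcome | exposed) = 2312/3980 = 0.5809
p₀ = P(outcome | unexposed) = 227/819 = 0.27717
Under exogeneity and monotonicity, PS = (p₁ − p₀) / (1 − p₀).
PS = (0.5809 − 0.27717) / (1 − 0.27717) = 0.30374 / 0.72283 ≈ 0.4202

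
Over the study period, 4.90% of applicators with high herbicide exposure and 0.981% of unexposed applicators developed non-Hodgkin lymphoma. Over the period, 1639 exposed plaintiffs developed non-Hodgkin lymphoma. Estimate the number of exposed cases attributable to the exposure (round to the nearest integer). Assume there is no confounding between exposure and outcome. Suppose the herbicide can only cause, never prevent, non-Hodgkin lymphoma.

about 1311 cases

p₁ = 0.049, p₀ = 0.00981.
PN = (p₁ − p₀)/p₁ = (0.049 − 0.00981) / 0.049 ≈ 0.79980.
Attributable cases ≈ PN × (exposed cases) = 0.79980 × 1639 ≈ 1310.87.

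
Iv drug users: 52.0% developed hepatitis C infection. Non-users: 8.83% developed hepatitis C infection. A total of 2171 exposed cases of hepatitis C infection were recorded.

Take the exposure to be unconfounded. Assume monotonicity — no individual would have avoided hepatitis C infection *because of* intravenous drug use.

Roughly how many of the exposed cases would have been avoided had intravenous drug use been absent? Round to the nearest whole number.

about 1802 cases

p₁ = 0.52, p₀ = 0.0883.
PN = (p₁ − p₀)/p₁ = (0.52 − 0.0883) / 0.52 ≈ 0.83019.
Attributable cases ≈ PN × (exposed cases) = 0.83019 × 2171 ≈ 1802.35.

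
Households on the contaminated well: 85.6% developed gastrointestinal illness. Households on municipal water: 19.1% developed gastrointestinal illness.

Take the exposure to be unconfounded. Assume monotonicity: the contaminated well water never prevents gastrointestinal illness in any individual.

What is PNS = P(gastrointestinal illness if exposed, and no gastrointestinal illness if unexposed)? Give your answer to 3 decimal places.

p₁ = 0.856, p₀ = 0.191.
Under exogeneity and monotonicity, PNS = p₁ − p₀.
PNS = 0.856 − 0.191 = 0.665

PNS ≈ 0.665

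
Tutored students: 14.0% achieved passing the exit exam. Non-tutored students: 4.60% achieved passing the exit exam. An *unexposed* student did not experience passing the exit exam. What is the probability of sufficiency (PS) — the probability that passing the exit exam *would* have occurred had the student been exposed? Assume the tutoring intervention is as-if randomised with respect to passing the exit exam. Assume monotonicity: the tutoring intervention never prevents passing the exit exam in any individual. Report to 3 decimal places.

PS ≈ 0.099

p₁ = 0.14, p₀ = 0.046.
Under exogeneity and monotonicity, PS = (p₁ − p₀) / (1 − p₀).
PS = (0.14 − 0.046) / (1 − 0.046) = 0.094 / 0.954 ≈ 0.0985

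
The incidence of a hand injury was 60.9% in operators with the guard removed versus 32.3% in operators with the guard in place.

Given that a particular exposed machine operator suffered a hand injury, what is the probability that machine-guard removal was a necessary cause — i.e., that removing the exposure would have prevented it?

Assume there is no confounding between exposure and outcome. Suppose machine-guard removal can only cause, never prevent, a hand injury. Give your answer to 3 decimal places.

PN ≈ 0.470

p₁ = 0.609, p₀ = 0.323.
Under exogeneity and monotonicity, PN = (p₁ − p₀) / p₁.
PN = (0.609 − 0.323) / 0.609 = 0.286 / 0.609 ≈ 0.4696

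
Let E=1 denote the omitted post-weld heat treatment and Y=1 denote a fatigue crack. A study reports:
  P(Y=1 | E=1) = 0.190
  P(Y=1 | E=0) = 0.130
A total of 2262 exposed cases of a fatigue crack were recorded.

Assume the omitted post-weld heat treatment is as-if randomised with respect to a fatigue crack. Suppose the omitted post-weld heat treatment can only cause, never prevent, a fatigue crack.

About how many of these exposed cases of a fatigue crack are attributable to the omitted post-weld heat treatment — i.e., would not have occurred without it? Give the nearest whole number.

Let p₁ = 0.19, p₀ = 0.13.
PN = (p₁ − p₀)/p₁ = (0.19 − 0.13) / 0.19 ≈ 0.31579.
Attributable cases ≈ PN × (exposed cases) = 0.31579 × 2262 ≈ 714.32.

about 714 cases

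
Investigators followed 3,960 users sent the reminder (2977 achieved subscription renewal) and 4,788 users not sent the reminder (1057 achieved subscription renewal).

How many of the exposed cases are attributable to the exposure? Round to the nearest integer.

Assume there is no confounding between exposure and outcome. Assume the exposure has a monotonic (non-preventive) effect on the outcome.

about 2103 cases

p₁ = P(outcome | exposed) = 2977/3960 = 0.75177
p₀ = P(outcome | unexposed) = 1057/4788 = 0.22076
PN = (p₁ − p₀)/p₁ = (0.75177 − 0.22076) / 0.75177 ≈ 0.70635.
Attributable cases ≈ PN × (exposed cases) = 0.70635 × 2977 ≈ 2102.79.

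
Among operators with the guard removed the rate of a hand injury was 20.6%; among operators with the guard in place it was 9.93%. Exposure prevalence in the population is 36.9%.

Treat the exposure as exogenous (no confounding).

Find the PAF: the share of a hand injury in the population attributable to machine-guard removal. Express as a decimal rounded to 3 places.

PAF ≈ 0.284

p₁ = 0.206, p₀ = 0.0993.
Overall risk P(Y=1) = π·p₁ + (1−π)·p₀ = 0.369×0.206 + 0.631×0.0993 = 0.13867.
Under exogeneity, PAF = [P(Y=1) − p₀] / P(Y=1).
PAF = (0.13867 − 0.0993) / 0.13867 ≈ 0.2839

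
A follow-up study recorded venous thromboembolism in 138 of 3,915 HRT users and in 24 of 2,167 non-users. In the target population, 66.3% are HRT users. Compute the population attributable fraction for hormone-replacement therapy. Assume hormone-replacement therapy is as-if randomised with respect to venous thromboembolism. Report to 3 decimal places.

p₁ = P(outcome | exposed) = 138/3915 = 0.035249
p₀ = P(outcome | unexposed) = 24/2167 = 0.011075
Overall risk P(Y=1) = π·p₁ + (1−π)·p₀ = 0.663×0.035249 + 0.337×0.011075 = 0.027102.
Under exogeneity, PAF = [P(Y=1) − p₀] / P(Y=1).
PAF = (0.027102 − 0.011075) / 0.027102 ≈ 0.5914

PAF ≈ 0.591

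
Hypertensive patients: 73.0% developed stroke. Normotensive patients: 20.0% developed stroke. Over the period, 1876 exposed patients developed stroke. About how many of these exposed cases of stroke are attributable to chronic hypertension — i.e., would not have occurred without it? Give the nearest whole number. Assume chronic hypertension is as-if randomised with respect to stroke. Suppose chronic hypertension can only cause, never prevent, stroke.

about 1362 cases

p₁ = 0.73, p₀ = 0.2.
PN = (p₁ − p₀)/p₁ = (0.73 − 0.2) / 0.73 ≈ 0.72603.
Attributable cases ≈ PN × (exposed cases) = 0.72603 × 1876 ≈ 1362.03.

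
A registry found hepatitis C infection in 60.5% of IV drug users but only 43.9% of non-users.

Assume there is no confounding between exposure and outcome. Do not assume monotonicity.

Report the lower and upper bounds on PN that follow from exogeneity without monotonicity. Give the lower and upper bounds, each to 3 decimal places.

0.274 ≤ PN ≤ 0.927

p₁ = 0.605, p₀ = 0.439.
Under exogeneity alone the bounds on PN are max{0,(p₁−p₀)/p₁} ≤ PN ≤ min{1,(1−p₀)/p₁}.
  lower = (p₁ − p₀)/p₁ = 0.166 / 0.605 ≈ 0.2744
  upper = min{1, (1 − p₀)/p₁} = 0.561 / 0.605 ≈ 0.9273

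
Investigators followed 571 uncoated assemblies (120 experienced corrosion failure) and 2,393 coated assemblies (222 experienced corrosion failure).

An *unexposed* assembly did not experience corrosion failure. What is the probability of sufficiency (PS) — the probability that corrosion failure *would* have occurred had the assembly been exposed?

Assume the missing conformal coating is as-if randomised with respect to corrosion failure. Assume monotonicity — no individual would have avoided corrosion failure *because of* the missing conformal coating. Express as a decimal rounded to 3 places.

p₁ = P(outcome | exposed) = 120/571 = 0.21016
p₀ = P(outcome | unexposed) = 222/2393 = 0.092771
Under exogeneity and monotonicity, PS = (p₁ − p₀) / (1 − p₀).
PS = (0.21016 − 0.092771) / (1 − 0.092771) = 0.11739 / 0.90723 ≈ 0.1294

PS ≈ 0.129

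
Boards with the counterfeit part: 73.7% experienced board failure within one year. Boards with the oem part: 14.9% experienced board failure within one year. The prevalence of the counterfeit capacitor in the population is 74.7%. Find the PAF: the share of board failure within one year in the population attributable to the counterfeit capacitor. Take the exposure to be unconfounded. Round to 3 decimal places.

p₁ = 0.737, p₀ = 0.149.
Overall risk P(Y=1) = π·p₁ + (1−π)·p₀ = 0.747×0.737 + 0.253×0.149 = 0.58824.
Under exogeneity, PAF = [P(Y=1) − p₀] / P(Y=1).
PAF = (0.58824 − 0.149) / 0.58824 ≈ 0.7467

PAF ≈ 0.747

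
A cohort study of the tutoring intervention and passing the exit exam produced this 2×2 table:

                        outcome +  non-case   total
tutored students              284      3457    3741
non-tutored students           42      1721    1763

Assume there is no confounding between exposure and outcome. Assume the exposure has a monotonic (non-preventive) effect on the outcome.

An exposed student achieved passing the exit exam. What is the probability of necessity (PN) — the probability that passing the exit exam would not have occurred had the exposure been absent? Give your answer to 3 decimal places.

p₁ = P(outcome | exposed) = 284/3741 = 0.075916
p₀ = P(outcome | unexposed) = 42/1763 = 0.023823
Under exogeneity and monotonicity, PN = (p₁ − p₀) / p₁.
PN = (0.075916 − 0.023823) / 0.075916 = 0.052093 / 0.075916 ≈ 0.6862

PN ≈ 0.686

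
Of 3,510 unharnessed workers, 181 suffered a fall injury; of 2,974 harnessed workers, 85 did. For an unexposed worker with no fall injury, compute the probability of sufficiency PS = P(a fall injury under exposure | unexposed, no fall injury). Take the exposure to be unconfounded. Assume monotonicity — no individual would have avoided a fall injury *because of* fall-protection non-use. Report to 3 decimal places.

p₁ = P(outcome | exposed) = 181/3510 = 0.051567
p₀ = P(outcome | unexposed) = 85/2974 = 0.028581
Under exogeneity and monotonicity, PS = (p₁ − p₀) / (1 − p₀).
PS = (0.051567 − 0.028581) / (1 − 0.028581) = 0.022986 / 0.97142 ≈ 0.0237

PS ≈ 0.024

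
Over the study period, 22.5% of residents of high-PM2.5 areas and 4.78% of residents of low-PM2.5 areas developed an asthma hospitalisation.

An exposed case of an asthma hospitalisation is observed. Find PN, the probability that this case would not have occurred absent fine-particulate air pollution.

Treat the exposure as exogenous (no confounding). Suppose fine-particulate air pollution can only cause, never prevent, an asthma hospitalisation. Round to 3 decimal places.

PN ≈ 0.788

p₁ = 0.225, p₀ = 0.0478.
Under exogeneity and monotonicity, PN = (p₁ − p₀) / p₁.
PN = (0.225 − 0.0478) / 0.225 = 0.1772 / 0.225 ≈ 0.7876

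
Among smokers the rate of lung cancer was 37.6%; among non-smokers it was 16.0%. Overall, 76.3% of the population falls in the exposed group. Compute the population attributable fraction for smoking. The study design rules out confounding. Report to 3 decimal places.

PAF ≈ 0.507

p₁ = 0.376, p₀ = 0.16.
Overall risk P(Y=1) = π·p₁ + (1−π)·p₀ = 0.763×0.376 + 0.237×0.16 = 0.32481.
Under exogeneity, PAF = [P(Y=1) − p₀] / P(Y=1).
PAF = (0.32481 − 0.16) / 0.32481 ≈ 0.5074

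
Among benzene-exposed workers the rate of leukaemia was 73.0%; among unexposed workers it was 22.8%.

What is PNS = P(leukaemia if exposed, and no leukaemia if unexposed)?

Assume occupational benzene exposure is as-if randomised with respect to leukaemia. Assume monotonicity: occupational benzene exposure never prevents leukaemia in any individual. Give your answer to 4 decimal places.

PNS ≈ 0.5020

p₁ = 0.73, p₀ = 0.228.
Under exogeneity and monotonicity, PNS = p₁ − p₀.
PNS = 0.73 − 0.228 = 0.502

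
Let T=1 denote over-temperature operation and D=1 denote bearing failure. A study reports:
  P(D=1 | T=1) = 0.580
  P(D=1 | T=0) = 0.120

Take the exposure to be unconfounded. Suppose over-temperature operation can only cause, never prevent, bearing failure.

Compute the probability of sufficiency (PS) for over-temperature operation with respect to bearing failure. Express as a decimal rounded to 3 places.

Let p₁ = 0.58, p₀ = 0.12.
Under exogeneity and monotonicity, PS = (p₁ − p₀) / (1 − p₀).
PS = (0.58 − 0.12) / (1 − 0.12) = 0.46 / 0.88 ≈ 0.5227

PS ≈ 0.523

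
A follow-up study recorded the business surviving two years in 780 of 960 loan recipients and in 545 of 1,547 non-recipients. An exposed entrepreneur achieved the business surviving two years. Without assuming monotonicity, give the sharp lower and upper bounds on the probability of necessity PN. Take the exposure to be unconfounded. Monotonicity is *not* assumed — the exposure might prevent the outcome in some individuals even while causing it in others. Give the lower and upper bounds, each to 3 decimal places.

p₁ = P(outcome | exposed) = 780/960 = 0.8125
p₀ = P(outcome | unexposed) = 545/1547 = 0.35229
Under exogeneity alone the bounds on PN are max{0,(p₁−p₀)/p₁} ≤ PN ≤ min{1,(1−p₀)/p₁}.
  lower = (p₁ − p₀)/p₁ = 0.46021 / 0.8125 ≈ 0.5664
  upper = min{1, (1 − p₀)/p₁} = 0.64771 / 0.8125 ≈ 0.7972

0.566 ≤ PN ≤ 0.797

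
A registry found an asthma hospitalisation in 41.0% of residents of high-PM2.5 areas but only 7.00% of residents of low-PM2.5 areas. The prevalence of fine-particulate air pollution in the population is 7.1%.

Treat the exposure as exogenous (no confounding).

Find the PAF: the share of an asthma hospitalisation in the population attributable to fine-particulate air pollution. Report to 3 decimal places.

PAF ≈ 0.256

p₁ = 0.41, p₀ = 0.07.
Overall risk P(Y=1) = π·p₁ + (1−π)·p₀ = 0.071×0.41 + 0.929×0.07 = 0.09414.
Under exogeneity, PAF = [P(Y=1) − p₀] / P(Y=1).
PAF = (0.09414 − 0.07) / 0.09414 ≈ 0.2564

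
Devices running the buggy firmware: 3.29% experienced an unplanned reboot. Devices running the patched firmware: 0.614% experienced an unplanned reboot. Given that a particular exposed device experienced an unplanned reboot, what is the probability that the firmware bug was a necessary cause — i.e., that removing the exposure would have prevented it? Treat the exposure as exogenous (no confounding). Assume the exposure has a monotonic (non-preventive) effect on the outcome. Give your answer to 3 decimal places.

p₁ = 0.0329, p₀ = 0.00614.
Under exogeneity and monotonicity, PN = (p₁ − p₀) / p₁.
PN = (0.0329 − 0.00614) / 0.0329 = 0.02676 / 0.0329 ≈ 0.8134

PN ≈ 0.813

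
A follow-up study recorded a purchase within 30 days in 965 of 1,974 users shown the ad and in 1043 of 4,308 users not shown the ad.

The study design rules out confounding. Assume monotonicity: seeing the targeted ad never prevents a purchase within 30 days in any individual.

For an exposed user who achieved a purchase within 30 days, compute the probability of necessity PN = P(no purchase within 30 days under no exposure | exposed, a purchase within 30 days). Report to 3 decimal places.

PN ≈ 0.505

p₁ = P(outcome | exposed) = 965/1974 = 0.48886
p₀ = P(outcome | unexposed) = 1043/4308 = 0.24211
Under exogeneity and monotonicity, PN = (p₁ − p₀) / p₁.
PN = (0.48886 − 0.24211) / 0.48886 = 0.24675 / 0.48886 ≈ 0.5047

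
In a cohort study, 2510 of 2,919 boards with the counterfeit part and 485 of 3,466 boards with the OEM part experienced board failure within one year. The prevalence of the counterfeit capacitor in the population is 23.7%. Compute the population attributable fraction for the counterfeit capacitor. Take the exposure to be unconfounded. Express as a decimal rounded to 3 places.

p₁ = P(outcome | exposed) = 2510/2919 = 0.85988
p₀ = P(outcome | unexposed) = 485/3466 = 0.13993
Overall risk P(Y=1) = π·p₁ + (1−π)·p₀ = 0.237×0.85988 + 0.763×0.13993 = 0.31056.
Under exogeneity, PAF = [P(Y=1) − p₀] / P(Y=1).
PAF = (0.31056 − 0.13993) / 0.31056 ≈ 0.5494

PAF ≈ 0.549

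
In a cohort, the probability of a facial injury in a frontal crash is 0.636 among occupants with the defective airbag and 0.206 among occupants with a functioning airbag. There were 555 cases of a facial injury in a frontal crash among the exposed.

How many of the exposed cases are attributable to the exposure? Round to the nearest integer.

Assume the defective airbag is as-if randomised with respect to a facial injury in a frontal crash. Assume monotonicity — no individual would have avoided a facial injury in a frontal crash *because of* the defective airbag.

about 375 cases

Let p₁ = 0.636, p₀ = 0.206.
PN = (p₁ − p₀)/p₁ = (0.636 − 0.206) / 0.636 ≈ 0.67610.
Attributable cases ≈ PN × (exposed cases) = 0.67610 × 555 ≈ 375.24.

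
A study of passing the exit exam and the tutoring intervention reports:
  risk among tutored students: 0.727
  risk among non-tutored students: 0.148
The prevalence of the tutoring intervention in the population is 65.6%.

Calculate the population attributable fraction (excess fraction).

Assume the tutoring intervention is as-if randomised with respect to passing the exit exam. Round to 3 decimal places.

PAF ≈ 0.720

Let p₁ = 0.727, p₀ = 0.148.
Overall risk P(Y=1) = π·p₁ + (1−π)·p₀ = 0.656×0.727 + 0.344×0.148 = 0.52782.
Under exogeneity, PAF = [P(Y=1) − p₀] / P(Y=1).
PAF = (0.52782 − 0.148) / 0.52782 ≈ 0.7196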